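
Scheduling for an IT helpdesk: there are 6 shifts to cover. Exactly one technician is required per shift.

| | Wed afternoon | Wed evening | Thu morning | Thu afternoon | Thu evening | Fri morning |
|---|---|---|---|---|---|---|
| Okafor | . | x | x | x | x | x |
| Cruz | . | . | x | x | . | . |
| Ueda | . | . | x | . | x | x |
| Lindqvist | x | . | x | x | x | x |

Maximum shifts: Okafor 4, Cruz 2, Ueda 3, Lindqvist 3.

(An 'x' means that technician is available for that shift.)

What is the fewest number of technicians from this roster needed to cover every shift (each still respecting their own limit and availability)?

2

6 slots to fill and no one can take more than 4, so at least ⌈6/4⌉ = 2 technicians are needed.
Okafor and Lindqvist alone can cover everything: Wed afternoon→Lindqvist, Wed evening→Okafor, Thu morning→Okafor, Thu afternoon→Okafor, Thu evening→Okafor, Fri morning→Lindqvist.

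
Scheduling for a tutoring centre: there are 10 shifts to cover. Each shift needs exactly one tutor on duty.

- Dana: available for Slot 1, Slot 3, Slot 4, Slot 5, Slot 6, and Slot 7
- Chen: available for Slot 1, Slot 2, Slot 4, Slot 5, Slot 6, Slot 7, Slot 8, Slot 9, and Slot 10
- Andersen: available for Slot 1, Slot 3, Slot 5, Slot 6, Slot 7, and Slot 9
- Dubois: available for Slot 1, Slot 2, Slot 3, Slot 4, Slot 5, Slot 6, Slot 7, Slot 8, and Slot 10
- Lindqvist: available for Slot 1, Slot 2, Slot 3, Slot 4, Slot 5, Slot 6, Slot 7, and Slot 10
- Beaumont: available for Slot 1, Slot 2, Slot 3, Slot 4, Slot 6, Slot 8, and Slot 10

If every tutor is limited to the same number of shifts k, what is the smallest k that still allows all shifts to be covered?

With 6 tutors and 10 worker-slots to fill, someone must work at least ⌈10/6⌉ = 2 shifts, so k ≥ 2.
k = 2 works: Slot 1→Lindqvist, Slot 2→Dubois, Slot 3→Dana, Slot 4→Dana, Slot 5→Andersen, Slot 6→Lindqvist, Slot 7→Andersen, Slot 8→Chen, Slot 9→Chen, Slot 10→Dubois.
Loads: Dana 2, Chen 2, Andersen 2, Dubois 2, Lindqvist 2, Beaumont 0 — all ≤ 2.

2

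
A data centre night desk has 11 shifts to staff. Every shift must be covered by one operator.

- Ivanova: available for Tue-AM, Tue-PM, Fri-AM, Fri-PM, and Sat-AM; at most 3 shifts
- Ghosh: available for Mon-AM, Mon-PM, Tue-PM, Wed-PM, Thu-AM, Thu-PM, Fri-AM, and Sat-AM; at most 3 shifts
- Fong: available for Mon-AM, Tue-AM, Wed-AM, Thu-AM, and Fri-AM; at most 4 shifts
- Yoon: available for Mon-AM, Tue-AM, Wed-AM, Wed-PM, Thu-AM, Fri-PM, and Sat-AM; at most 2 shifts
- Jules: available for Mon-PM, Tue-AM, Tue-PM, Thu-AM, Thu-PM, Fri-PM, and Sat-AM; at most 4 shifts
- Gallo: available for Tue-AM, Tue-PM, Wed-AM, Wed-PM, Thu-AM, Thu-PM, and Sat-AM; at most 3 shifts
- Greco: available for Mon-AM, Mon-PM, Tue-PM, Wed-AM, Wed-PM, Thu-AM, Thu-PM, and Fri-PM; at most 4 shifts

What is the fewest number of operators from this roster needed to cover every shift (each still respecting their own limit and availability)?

3

11 slots to fill and no one can take more than 4, so at least ⌈11/4⌉ = 3 operators are needed.
Ivanova, Fong, and Greco alone can cover everything: Mon-AM→Fong, Mon-PM→Greco, Tue-AM→Ivanova, Tue-PM→Ivanova, Wed-AM→Fong, Wed-PM→Greco, Thu-AM→Fong, Thu-PM→Greco, Fri-AM→Fong, Fri-PM→Greco, Sat-AM→Ivanova.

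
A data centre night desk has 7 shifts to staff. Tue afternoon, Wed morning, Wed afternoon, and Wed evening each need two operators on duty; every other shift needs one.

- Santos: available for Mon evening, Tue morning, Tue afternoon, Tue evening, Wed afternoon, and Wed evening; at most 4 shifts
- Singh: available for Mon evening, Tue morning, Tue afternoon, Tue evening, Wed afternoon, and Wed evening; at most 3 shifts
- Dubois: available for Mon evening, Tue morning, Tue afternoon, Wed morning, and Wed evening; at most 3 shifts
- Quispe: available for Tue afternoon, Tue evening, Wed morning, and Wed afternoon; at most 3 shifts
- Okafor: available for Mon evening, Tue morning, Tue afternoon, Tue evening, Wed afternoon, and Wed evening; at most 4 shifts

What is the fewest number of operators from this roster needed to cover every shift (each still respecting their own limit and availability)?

4

11 slots to fill and no one can take more than 4, so at least ⌈11/4⌉ = 3 operators are needed.
No set of 3 operators can cover every shift (each such set leaves at least one shift with no one available or exceeds a cap).
Santos, Singh, Dubois, and Quispe alone can cover everything: Mon evening→Santos, Tue morning→Santos, Tue afternoon→Singh+Dubois, Tue evening→Santos, Wed morning→Dubois+Quispe, Wed afternoon→Santos+Singh, Wed evening→Singh+Dubois.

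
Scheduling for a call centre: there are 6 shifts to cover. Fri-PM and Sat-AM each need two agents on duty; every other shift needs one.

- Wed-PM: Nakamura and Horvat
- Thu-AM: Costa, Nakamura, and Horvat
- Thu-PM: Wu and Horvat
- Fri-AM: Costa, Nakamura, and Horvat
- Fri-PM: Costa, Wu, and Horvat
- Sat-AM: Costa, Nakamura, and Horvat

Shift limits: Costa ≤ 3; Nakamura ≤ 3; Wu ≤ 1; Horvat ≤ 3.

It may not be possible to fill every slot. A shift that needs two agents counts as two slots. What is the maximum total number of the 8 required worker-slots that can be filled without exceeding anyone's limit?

8

Total capacity across all agents is 3+3+1+3 = 10, and 8 slots are needed, so at most 8 can be filled.
An assignment achieving 8: Wed-PM→Nakamura, Thu-AM→Costa, Thu-PM→Wu, Fri-AM→Costa, Fri-PM→Costa+Horvat, Sat-AM→Nakamura+Horvat.
Loads: Costa 3/3, Nakamura 2/3, Wu 1/1, Horvat 2/3.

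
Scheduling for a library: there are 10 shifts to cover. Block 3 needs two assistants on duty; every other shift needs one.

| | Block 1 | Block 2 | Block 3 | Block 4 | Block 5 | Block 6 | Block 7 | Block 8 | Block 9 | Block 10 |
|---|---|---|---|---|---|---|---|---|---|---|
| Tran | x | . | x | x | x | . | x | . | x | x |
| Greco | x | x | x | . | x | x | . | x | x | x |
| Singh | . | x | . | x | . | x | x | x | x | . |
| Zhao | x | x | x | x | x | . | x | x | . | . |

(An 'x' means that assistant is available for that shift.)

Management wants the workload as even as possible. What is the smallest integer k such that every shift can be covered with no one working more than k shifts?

3

With 4 assistants and 11 worker-slots to fill, someone must work at least ⌈11/4⌉ = 3 shifts, so k ≥ 3.
k = 3 works: Block 1→Tran, Block 2→Greco, Block 3→Tran+Greco, Block 4→Singh, Block 5→Zhao, Block 6→Greco, Block 7→Singh, Block 8→Zhao, Block 9→Singh, Block 10→Tran.
Loads: Tran 3, Greco 3, Singh 3, Zhao 2 — all ≤ 3.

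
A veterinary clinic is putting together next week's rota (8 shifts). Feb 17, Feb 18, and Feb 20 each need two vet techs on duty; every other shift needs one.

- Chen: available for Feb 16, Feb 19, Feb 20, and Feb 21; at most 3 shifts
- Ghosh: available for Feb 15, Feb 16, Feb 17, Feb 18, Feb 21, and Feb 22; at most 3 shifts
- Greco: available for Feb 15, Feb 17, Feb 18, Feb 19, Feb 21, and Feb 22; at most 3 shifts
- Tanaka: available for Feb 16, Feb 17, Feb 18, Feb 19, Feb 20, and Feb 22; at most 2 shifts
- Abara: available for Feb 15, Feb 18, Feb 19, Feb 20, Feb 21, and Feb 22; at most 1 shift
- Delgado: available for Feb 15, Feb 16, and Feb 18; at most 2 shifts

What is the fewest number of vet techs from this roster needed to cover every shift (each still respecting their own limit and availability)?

4

11 slots to fill and no one can take more than 3, so at least ⌈11/3⌉ = 4 vet techs are needed.
Chen, Ghosh, Greco, and Tanaka alone can cover everything: Feb 15→Ghosh, Feb 16→Chen, Feb 17→Ghosh+Greco, Feb 18→Ghosh+Greco, Feb 19→Chen, Feb 20→Chen+Tanaka, Feb 21→Greco, Feb 22→Tanaka.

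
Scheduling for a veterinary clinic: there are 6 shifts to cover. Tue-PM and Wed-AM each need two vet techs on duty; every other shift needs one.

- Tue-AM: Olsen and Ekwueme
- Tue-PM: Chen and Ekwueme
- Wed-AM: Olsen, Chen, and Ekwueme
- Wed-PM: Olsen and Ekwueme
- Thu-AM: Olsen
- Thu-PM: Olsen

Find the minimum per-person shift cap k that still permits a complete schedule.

With 3 vet techs and 8 worker-slots to fill, someone must work at least ⌈8/3⌉ = 3 shifts, so k ≥ 3.
k = 3 works: Tue-AM→Olsen, Tue-PM→Chen+Ekwueme, Wed-AM→Chen+Ekwueme, Wed-PM→Ekwueme, Thu-AM→Olsen, Thu-PM→Olsen.
Loads: Olsen 3, Chen 2, Ekwueme 3 — all ≤ 3.

3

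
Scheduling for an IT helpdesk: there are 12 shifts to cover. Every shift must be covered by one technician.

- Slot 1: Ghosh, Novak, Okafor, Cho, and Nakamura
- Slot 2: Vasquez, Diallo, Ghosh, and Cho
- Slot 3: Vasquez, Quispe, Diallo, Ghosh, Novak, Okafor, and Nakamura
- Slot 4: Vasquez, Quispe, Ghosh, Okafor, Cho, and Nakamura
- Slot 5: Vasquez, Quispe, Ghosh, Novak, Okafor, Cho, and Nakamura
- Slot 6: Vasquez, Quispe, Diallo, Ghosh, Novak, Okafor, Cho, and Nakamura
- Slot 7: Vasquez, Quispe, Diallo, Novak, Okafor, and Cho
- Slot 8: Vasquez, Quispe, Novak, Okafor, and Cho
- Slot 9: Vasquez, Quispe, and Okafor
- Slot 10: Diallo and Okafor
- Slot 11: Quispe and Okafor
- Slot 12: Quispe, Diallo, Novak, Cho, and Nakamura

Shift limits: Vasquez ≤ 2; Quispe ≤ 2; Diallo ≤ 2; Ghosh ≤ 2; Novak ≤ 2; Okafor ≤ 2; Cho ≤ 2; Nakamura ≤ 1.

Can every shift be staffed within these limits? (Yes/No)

One valid schedule: Slot 1→Ghosh, Slot 2→Vasquez, Slot 3→Novak, Slot 4→Ghosh, Slot 5→Okafor, Slot 6→Okafor, Slot 7→Novak, Slot 8→Quispe, Slot 9→Vasquez, Slot 10→Diallo, Slot 11→Quispe, Slot 12→Diallo.
Loads: Vasquez 2/2, Quispe 2/2, Diallo 2/2, Ghosh 2/2, Novak 2/2, Okafor 2/2, Cho 0/2, Nakamura 0/1 — all within limits.

Yes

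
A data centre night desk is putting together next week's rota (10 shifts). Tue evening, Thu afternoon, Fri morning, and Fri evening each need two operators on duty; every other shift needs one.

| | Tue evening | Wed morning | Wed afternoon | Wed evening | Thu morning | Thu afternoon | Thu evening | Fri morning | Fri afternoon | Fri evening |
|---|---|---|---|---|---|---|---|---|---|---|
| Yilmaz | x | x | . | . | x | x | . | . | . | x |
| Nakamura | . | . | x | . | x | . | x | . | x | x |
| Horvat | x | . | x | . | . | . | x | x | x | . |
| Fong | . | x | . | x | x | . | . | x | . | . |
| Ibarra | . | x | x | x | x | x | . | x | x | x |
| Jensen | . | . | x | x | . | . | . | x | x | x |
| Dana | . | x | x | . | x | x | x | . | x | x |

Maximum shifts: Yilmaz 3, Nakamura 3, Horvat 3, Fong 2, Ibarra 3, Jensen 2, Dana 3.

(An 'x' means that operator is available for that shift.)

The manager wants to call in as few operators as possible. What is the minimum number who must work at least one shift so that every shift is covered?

14 slots to fill and no one can take more than 3, so at least ⌈14/3⌉ = 5 operators are needed.
Yilmaz, Nakamura, Horvat, Fong, and Ibarra alone can cover everything: Tue evening→Yilmaz+Horvat, Wed morning→Yilmaz, Wed afternoon→Nakamura, Wed evening→Fong, Thu morning→Ibarra, Thu afternoon→Yilmaz+Ibarra, Thu evening→Nakamura, Fri morning→Horvat+Fong, Fri afternoon→Horvat, Fri evening→Nakamura+Ibarra.

5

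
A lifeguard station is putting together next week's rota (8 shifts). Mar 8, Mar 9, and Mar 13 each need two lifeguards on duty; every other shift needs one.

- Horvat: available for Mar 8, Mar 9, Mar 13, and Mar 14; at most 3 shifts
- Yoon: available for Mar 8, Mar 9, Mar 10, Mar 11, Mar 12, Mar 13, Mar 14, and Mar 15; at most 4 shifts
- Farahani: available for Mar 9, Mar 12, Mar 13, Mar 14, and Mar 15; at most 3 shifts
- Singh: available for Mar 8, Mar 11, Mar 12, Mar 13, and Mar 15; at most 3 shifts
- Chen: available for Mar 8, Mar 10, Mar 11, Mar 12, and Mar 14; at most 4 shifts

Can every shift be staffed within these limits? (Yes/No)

One valid schedule: Mar 8→Horvat+Singh, Mar 9→Horvat+Yoon, Mar 10→Yoon, Mar 11→Yoon, Mar 12→Farahani, Mar 13→Farahani+Singh, Mar 14→Horvat, Mar 15→Yoon.
Loads: Horvat 3/3, Yoon 4/4, Farahani 2/3, Singh 2/3, Chen 0/4 — all within limits.

Yes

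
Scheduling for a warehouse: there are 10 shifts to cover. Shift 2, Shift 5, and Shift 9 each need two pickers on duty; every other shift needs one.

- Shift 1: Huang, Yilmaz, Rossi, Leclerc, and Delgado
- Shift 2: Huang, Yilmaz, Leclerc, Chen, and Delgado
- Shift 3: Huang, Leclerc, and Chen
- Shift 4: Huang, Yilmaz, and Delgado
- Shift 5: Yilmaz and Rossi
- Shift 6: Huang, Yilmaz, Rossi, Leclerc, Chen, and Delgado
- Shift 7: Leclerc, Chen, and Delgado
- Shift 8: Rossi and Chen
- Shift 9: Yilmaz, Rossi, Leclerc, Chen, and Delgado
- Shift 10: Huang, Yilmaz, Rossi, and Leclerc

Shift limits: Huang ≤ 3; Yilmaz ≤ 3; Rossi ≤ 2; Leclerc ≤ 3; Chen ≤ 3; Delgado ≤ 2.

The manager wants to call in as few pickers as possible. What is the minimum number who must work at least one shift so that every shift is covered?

13 slots to fill and no one can take more than 3, so at least ⌈13/3⌉ = 5 pickers are needed.
Huang, Yilmaz, Rossi, Leclerc, and Chen alone can cover everything: Shift 1→Huang, Shift 2→Leclerc+Chen, Shift 3→Huang, Shift 4→Huang, Shift 5→Yilmaz+Rossi, Shift 6→Yilmaz, Shift 7→Leclerc, Shift 8→Rossi, Shift 9→Leclerc+Chen, Shift 10→Yilmaz.

5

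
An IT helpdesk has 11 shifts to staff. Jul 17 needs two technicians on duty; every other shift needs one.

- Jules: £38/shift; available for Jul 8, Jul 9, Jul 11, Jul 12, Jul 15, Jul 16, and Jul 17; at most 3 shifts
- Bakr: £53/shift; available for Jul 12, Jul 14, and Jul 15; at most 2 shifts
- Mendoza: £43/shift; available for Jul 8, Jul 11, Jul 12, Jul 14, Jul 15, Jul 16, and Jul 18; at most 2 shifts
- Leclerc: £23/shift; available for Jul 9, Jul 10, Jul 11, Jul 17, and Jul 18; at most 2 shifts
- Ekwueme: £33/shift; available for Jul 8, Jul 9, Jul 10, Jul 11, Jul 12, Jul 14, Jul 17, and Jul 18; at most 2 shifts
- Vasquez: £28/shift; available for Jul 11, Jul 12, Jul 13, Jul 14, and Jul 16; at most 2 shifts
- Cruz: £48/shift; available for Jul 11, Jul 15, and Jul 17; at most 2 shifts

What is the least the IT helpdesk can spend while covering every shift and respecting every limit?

£416

Jul 13 can only be covered by Vasquez, so that assignment is forced.
Picking the cheapest available technician for each shift independently would cost £331, but that ignores the shift limits.
An optimal schedule: Jul 8→Ekwueme, Jul 9→Leclerc, Jul 10→Leclerc, Jul 11→Mendoza, Jul 12→Jules, Jul 13→Vasquez, Jul 14→Mendoza, Jul 15→Jules, Jul 16→Vasquez, Jul 17→Jules+Cruz, Jul 18→Ekwueme.
Total: 33 + 23 + 23 + 43 + 38 + 28 + 43 + 38 + 28 + 38 + 48 + 33 = £416.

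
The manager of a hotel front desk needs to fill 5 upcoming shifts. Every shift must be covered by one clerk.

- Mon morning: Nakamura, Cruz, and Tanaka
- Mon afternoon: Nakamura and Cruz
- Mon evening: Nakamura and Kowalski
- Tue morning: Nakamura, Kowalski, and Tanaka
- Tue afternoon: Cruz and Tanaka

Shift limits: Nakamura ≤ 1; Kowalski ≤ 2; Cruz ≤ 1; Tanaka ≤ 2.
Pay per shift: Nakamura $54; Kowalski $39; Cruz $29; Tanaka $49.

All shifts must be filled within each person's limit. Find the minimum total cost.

Picking the cheapest available clerk for each shift independently would cost $165, but that ignores the shift limits.
An optimal schedule: Mon morning→Tanaka, Mon afternoon→Cruz, Mon evening→Kowalski, Tue morning→Kowalski, Tue afternoon→Tanaka.
Total: 49 + 29 + 39 + 39 + 49 = $205.

$205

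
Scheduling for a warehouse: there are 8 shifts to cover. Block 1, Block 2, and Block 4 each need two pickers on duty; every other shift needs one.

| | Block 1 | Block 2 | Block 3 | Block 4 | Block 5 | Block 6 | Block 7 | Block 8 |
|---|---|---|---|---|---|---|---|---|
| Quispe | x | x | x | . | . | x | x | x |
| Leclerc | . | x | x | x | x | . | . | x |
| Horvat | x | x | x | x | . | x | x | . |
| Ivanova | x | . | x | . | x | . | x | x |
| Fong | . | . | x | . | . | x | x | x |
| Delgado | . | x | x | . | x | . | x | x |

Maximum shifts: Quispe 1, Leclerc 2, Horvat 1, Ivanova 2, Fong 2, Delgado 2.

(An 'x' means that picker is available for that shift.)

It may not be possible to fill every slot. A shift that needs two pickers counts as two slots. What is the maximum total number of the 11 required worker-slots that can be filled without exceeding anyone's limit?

10

Total capacity across all pickers is 1+2+1+2+2+2 = 10, and 11 slots are needed, so at most 10 can be filled.
An assignment achieving 10: Block 1→Quispe+Ivanova, Block 2→Delgado, Block 3→Delgado, Block 4→Leclerc+Horvat, Block 5→Leclerc, Block 6→Fong, Block 7→Ivanova, Block 8→Fong.
Loads: Quispe 1/1, Leclerc 2/2, Horvat 1/1, Ivanova 2/2, Fong 2/2, Delgado 2/2.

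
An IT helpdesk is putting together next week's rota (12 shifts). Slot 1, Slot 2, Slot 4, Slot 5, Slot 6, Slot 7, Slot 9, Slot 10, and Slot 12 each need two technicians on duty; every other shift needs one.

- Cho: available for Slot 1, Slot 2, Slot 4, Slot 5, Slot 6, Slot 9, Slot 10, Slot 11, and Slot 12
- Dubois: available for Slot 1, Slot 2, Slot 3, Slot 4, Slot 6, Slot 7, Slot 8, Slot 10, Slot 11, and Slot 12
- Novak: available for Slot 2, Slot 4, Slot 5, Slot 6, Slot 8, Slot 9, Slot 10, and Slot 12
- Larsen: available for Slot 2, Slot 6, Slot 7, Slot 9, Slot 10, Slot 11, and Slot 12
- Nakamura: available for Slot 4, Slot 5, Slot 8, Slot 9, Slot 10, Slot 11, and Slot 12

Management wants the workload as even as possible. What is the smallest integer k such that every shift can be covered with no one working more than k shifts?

With 5 technicians and 21 worker-slots to fill, someone must work at least ⌈21/5⌉ = 5 shifts, so k ≥ 5.
k = 5 works: Slot 1→Cho+Dubois, Slot 2→Cho+Dubois, Slot 3→Dubois, Slot 4→Cho+Novak, Slot 5→Cho+Novak, Slot 6→Novak+Larsen, Slot 7→Dubois+Larsen, Slot 8→Dubois, Slot 9→Novak+Larsen, Slot 10→Novak+Larsen, Slot 11→Cho, Slot 12→Larsen+Nakamura.
Loads: Cho 5, Dubois 5, Novak 5, Larsen 5, Nakamura 1 — all ≤ 5.

5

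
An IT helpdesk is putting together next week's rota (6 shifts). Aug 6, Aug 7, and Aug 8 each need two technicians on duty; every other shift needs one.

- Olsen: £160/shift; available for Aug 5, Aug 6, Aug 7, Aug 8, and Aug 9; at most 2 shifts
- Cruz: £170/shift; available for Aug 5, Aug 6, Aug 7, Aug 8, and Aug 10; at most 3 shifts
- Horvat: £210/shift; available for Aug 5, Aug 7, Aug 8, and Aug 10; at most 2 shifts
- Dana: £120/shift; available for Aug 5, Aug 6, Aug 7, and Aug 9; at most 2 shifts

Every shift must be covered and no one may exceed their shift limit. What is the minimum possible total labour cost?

Picking the cheapest available technician for each shift independently would cost £1300, but that ignores the shift limits.
An optimal schedule: Aug 5→Dana, Aug 6→Olsen+Cruz, Aug 7→Horvat+Dana, Aug 8→Cruz+Horvat, Aug 9→Olsen, Aug 10→Cruz.
Total: 120 + 160 + 170 + 210 + 120 + 170 + 210 + 160 + 170 = £1490.

£1490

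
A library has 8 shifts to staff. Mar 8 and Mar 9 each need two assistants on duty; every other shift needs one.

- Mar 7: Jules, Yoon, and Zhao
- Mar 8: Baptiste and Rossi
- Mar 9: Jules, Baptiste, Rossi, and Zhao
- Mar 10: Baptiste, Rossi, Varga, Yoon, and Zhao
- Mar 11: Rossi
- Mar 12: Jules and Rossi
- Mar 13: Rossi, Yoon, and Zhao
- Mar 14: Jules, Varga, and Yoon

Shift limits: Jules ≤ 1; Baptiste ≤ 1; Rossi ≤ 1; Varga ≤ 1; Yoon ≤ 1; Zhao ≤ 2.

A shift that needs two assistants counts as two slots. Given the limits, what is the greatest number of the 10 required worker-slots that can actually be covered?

Total capacity across all assistants is 1+1+1+1+1+2 = 7, and 10 slots are needed, so at most 7 can be filled.
An assignment achieving 7: Mar 7→Yoon, Mar 8→Baptiste, Mar 9→Zhao, Mar 11→Rossi, Mar 12→Jules, Mar 13→Zhao, Mar 14→Varga.
Loads: Jules 1/1, Baptiste 1/1, Rossi 1/1, Varga 1/1, Yoon 1/1, Zhao 2/2.

7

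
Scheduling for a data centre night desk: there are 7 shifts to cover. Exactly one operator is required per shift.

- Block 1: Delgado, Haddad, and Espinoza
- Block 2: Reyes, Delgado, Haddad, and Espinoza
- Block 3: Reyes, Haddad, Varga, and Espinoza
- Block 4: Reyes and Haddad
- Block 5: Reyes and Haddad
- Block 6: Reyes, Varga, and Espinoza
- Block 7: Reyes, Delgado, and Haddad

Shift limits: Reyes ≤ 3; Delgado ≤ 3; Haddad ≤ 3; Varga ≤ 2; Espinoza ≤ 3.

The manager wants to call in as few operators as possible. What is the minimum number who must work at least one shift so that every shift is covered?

3

7 slots to fill and no one can take more than 3, so at least ⌈7/3⌉ = 3 operators are needed.
Reyes, Delgado, and Haddad alone can cover everything: Block 1→Delgado, Block 2→Delgado, Block 3→Reyes, Block 4→Reyes, Block 5→Haddad, Block 6→Reyes, Block 7→Delgado.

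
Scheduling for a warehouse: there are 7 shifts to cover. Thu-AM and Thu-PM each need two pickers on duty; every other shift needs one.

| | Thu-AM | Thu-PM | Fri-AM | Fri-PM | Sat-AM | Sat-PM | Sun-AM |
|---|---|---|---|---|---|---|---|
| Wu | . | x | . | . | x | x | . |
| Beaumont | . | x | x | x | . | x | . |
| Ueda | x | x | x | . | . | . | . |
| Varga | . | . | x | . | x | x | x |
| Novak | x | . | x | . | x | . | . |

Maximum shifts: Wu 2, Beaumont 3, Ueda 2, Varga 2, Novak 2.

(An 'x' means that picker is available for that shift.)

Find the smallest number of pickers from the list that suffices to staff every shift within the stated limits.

4

9 slots to fill and no one can take more than 3, so at least ⌈9/3⌉ = 3 pickers are needed.
Any 3 pickers together have capacity at most 3+2+2 = 7 < 9 slots, so 3 can never suffice.
Beaumont, Ueda, Varga, and Novak alone can cover everything: Thu-AM→Ueda+Novak, Thu-PM→Beaumont+Ueda, Fri-AM→Novak, Fri-PM→Beaumont, Sat-AM→Varga, Sat-PM→Beaumont, Sun-AM→Varga.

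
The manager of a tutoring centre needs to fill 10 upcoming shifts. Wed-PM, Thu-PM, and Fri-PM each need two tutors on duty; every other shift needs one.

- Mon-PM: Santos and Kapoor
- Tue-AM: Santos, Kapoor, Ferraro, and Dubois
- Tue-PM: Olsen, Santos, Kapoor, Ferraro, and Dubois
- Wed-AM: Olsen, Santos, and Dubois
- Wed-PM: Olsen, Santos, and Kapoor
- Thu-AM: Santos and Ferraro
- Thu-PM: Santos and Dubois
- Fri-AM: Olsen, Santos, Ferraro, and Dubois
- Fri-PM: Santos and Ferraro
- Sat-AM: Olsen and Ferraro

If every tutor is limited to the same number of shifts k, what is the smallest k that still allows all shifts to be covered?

With 5 tutors and 13 worker-slots to fill, someone must work at least ⌈13/5⌉ = 3 shifts, so k ≥ 3.
k = 3 works: Mon-PM→Santos, Tue-AM→Kapoor, Tue-PM→Kapoor, Wed-AM→Olsen, Wed-PM→Olsen+Kapoor, Thu-AM→Ferraro, Thu-PM→Santos+Dubois, Fri-AM→Ferraro, Fri-PM→Santos+Ferraro, Sat-AM→Olsen.
Loads: Olsen 3, Santos 3, Kapoor 3, Ferraro 3, Dubois 1 — all ≤ 3.

3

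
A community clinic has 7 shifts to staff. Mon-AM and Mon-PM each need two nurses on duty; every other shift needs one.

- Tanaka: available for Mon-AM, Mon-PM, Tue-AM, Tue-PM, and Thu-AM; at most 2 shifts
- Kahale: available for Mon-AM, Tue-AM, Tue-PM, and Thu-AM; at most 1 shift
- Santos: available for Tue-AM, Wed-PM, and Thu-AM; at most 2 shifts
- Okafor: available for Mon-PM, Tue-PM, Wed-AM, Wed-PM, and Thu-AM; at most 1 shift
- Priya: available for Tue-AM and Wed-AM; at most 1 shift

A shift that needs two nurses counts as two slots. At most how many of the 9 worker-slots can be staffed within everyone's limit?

Total capacity across all nurses is 2+1+2+1+1 = 7, and 9 slots are needed, so at most 7 can be filled.
An assignment achieving 7: Mon-AM→Tanaka+Kahale, Mon-PM→Tanaka+Okafor, Tue-AM→Santos, Wed-AM→Priya, Wed-PM→Santos.
Loads: Tanaka 2/2, Kahale 1/1, Santos 2/2, Okafor 1/1, Priya 1/1.

7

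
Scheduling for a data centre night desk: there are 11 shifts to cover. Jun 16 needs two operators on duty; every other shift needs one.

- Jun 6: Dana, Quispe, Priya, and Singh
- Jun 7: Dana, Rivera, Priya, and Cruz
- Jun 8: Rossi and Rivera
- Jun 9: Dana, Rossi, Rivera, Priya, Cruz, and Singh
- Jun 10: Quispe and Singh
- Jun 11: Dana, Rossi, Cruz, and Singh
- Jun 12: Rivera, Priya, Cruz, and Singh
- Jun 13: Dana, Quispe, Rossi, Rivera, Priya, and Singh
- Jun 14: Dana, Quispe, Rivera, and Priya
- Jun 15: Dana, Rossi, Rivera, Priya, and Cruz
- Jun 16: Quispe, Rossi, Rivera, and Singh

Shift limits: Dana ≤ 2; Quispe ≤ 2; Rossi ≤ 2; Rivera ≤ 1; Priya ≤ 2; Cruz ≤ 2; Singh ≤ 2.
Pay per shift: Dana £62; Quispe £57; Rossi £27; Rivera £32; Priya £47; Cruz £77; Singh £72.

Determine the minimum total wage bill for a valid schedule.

Picking the cheapest available operator for each shift independently would cost £394, but that ignores the shift limits.
An optimal schedule: Jun 6→Dana, Jun 7→Dana, Jun 8→Rossi, Jun 9→Cruz, Jun 10→Quispe, Jun 11→Rossi, Jun 12→Rivera, Jun 13→Singh, Jun 14→Priya, Jun 15→Priya, Jun 16→Quispe+Singh.
Total: 62 + 62 + 27 + 77 + 57 + 27 + 32 + 72 + 47 + 47 + 57 + 72 = £639.

£639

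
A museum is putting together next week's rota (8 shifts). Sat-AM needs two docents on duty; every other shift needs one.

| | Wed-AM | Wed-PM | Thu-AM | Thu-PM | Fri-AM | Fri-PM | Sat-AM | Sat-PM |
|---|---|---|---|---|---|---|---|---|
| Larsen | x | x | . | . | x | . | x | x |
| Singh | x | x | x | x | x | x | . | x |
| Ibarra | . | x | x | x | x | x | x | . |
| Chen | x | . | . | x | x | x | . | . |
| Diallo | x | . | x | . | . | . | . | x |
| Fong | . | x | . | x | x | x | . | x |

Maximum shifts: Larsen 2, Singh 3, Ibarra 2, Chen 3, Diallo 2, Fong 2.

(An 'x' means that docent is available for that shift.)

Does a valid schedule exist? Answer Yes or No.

Yes

Sat-AM can only be covered by Larsen and Ibarra, so that assignment is forced.
One valid schedule: Wed-AM→Larsen, Wed-PM→Singh, Thu-AM→Singh, Thu-PM→Singh, Fri-AM→Chen, Fri-PM→Ibarra, Sat-AM→Larsen+Ibarra, Sat-PM→Diallo.
Loads: Larsen 2/2, Singh 3/3, Ibarra 2/2, Chen 1/3, Diallo 1/2, Fong 0/2 — all within limits.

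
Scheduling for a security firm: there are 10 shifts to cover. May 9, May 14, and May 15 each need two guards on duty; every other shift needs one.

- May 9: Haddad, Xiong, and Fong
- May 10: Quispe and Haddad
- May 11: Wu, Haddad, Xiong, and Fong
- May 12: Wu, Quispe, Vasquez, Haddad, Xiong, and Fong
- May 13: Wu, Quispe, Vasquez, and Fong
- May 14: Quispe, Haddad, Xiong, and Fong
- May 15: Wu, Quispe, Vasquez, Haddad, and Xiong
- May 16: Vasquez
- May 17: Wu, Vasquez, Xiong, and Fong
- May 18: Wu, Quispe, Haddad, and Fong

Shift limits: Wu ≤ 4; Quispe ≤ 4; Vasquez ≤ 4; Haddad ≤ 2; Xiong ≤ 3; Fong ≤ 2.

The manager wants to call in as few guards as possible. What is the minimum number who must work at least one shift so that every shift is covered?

4

13 slots to fill and no one can take more than 4, so at least ⌈13/4⌉ = 4 guards are needed.
Quispe, Vasquez, Haddad, and Xiong alone can cover everything: May 9→Haddad+Xiong, May 10→Quispe, May 11→Haddad, May 12→Vasquez, May 13→Quispe, May 14→Quispe+Xiong, May 15→Vasquez+Xiong, May 16→Vasquez, May 17→Vasquez, May 18→Quispe.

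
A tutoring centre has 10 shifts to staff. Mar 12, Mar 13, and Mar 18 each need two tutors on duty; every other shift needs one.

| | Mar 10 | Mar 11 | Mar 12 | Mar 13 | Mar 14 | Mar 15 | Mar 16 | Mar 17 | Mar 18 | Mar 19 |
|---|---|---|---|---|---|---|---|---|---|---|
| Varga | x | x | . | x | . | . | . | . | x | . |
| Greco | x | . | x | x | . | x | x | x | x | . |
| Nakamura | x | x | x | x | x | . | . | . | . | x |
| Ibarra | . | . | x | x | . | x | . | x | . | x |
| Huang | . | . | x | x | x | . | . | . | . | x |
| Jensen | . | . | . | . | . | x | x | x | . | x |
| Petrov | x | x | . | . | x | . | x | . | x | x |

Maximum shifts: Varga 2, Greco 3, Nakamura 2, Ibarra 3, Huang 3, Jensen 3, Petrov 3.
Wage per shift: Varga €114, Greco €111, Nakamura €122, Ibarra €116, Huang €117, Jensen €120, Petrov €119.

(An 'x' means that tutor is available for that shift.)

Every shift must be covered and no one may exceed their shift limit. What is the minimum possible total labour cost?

€1498

Picking the cheapest available tutor for each shift independently would cost €1468, but that ignores the shift limits.
An optimal schedule: Mar 10→Petrov, Mar 11→Varga, Mar 12→Ibarra+Huang, Mar 13→Ibarra+Huang, Mar 14→Huang, Mar 15→Greco, Mar 16→Greco, Mar 17→Greco, Mar 18→Varga+Petrov, Mar 19→Ibarra.
Total: 119 + 114 + 116 + 117 + 116 + 117 + 117 + 111 + 111 + 111 + 114 + 119 + 116 = €1498.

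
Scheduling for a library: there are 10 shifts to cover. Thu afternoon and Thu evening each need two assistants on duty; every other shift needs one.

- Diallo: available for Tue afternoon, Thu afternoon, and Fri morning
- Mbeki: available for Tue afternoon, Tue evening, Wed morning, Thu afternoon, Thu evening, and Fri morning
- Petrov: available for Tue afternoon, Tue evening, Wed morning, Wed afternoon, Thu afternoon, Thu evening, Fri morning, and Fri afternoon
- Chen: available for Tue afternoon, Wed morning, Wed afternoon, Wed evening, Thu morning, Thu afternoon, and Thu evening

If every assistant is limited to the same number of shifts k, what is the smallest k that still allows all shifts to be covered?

3

With 4 assistants and 12 worker-slots to fill, someone must work at least ⌈12/4⌉ = 3 shifts, so k ≥ 3.
k = 3 works: Tue afternoon→Diallo, Tue evening→Mbeki, Wed morning→Mbeki, Wed afternoon→Petrov, Wed evening→Chen, Thu morning→Chen, Thu afternoon→Diallo+Chen, Thu evening→Mbeki+Petrov, Fri morning→Diallo, Fri afternoon→Petrov.
Loads: Diallo 3, Mbeki 3, Petrov 3, Chen 3 — all ≤ 3.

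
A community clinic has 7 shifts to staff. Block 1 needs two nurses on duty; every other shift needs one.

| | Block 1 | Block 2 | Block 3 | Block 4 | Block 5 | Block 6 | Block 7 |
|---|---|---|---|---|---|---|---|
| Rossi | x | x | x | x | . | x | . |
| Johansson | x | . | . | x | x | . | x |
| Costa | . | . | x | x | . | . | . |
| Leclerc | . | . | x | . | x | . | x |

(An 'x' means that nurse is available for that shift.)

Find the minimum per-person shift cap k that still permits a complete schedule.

3

With 4 nurses and 8 worker-slots to fill, someone must work at least ⌈8/4⌉ = 2 shifts, so k ≥ 2.
k = 2 fails: Shifts {Block 1, Block 2, Block 6} need 4 worker-slots in total, but the nurses available for any of those shifts (Rossi and Johansson) can supply at most 3 among them. So no valid schedule exists.
k = 3 works: Block 1→Rossi+Johansson, Block 2→Rossi, Block 3→Costa, Block 4→Costa, Block 5→Johansson, Block 6→Rossi, Block 7→Johansson.
Loads: Rossi 3, Johansson 3, Costa 2, Leclerc 0 — all ≤ 3.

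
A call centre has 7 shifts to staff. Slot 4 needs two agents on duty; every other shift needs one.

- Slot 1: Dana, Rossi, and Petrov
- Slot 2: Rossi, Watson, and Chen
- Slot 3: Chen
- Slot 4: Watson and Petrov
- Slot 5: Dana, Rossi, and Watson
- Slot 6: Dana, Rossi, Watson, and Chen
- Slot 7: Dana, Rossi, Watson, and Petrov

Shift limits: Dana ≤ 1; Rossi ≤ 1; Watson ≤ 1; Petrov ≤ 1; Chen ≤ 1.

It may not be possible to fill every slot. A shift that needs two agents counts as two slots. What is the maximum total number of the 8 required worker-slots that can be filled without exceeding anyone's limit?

Total capacity across all agents is 1+1+1+1+1 = 5, and 8 slots are needed, so at most 5 can be filled.
An assignment achieving 5: Slot 1→Dana, Slot 2→Rossi, Slot 3→Chen, Slot 4→Watson+Petrov.
Loads: Dana 1/1, Rossi 1/1, Watson 1/1, Petrov 1/1, Chen 1/1.

5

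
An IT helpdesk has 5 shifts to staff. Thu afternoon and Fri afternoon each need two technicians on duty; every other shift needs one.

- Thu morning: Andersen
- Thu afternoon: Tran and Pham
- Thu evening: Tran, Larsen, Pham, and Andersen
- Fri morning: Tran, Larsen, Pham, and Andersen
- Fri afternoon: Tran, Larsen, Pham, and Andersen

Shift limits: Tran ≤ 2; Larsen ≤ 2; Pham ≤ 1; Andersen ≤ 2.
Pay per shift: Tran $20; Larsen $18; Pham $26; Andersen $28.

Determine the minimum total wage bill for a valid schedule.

Thu morning can only be covered by Andersen, so that assignment is forced.
Thu afternoon can only be covered by Tran and Pham, so that assignment is forced.
Picking the cheapest available technician for each shift independently would cost $148, but that ignores the shift limits.
An optimal schedule: Thu morning→Andersen, Thu afternoon→Tran+Pham, Thu evening→Tran, Fri morning→Larsen, Fri afternoon→Larsen+Andersen.
Total: 28 + 20 + 26 + 20 + 18 + 18 + 28 = $158.

$158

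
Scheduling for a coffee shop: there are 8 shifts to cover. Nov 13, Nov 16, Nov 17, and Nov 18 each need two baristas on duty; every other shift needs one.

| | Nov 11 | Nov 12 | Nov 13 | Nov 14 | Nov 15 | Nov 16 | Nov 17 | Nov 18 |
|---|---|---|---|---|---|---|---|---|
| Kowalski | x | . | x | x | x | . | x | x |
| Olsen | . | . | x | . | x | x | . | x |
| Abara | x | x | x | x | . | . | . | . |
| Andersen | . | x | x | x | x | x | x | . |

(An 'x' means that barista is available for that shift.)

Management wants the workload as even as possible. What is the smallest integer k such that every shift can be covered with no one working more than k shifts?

With 4 baristas and 12 worker-slots to fill, someone must work at least ⌈12/4⌉ = 3 shifts, so k ≥ 3.
k = 3 works: Nov 11→Kowalski, Nov 12→Abara, Nov 13→Abara+Andersen, Nov 14→Abara, Nov 15→Olsen, Nov 16→Olsen+Andersen, Nov 17→Kowalski+Andersen, Nov 18→Kowalski+Olsen.
Loads: Kowalski 3, Olsen 3, Abara 3, Andersen 3 — all ≤ 3.

3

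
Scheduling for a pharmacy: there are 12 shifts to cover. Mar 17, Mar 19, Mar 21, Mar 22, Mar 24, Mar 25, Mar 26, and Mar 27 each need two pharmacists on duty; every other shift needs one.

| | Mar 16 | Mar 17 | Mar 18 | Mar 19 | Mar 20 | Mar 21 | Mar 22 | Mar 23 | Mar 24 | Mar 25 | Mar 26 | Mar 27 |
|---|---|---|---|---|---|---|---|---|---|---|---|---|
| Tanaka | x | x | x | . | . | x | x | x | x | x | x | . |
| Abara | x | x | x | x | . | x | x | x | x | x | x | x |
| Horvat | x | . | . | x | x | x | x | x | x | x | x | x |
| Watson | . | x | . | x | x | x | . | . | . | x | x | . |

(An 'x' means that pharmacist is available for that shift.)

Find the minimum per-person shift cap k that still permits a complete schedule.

With 4 pharmacists and 20 worker-slots to fill, someone must work at least ⌈20/4⌉ = 5 shifts, so k ≥ 5.
k = 5 works: Mar 16→Tanaka, Mar 17→Tanaka+Watson, Mar 18→Tanaka, Mar 19→Abara+Watson, Mar 20→Horvat, Mar 21→Abara+Watson, Mar 22→Tanaka+Abara, Mar 23→Tanaka, Mar 24→Abara+Horvat, Mar 25→Horvat+Watson, Mar 26→Horvat+Watson, Mar 27→Abara+Horvat.
Loads: Tanaka 5, Abara 5, Horvat 5, Watson 5 — all ≤ 5.

5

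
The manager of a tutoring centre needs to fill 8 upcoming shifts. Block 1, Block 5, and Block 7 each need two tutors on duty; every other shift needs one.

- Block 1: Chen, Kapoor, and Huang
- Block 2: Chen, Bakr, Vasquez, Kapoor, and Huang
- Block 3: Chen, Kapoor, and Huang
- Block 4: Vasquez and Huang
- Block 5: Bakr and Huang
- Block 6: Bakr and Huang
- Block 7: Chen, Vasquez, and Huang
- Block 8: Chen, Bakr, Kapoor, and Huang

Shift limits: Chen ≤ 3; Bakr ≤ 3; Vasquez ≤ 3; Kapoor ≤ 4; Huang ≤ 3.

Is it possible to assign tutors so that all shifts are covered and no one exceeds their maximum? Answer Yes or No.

Yes

Block 5 can only be covered by Bakr and Huang, so that assignment is forced.
One valid schedule: Block 1→Chen+Kapoor, Block 2→Vasquez, Block 3→Chen, Block 4→Vasquez, Block 5→Bakr+Huang, Block 6→Bakr, Block 7→Chen+Vasquez, Block 8→Bakr.
Loads: Chen 3/3, Bakr 3/3, Vasquez 3/3, Kapoor 1/4, Huang 1/3 — all within limits.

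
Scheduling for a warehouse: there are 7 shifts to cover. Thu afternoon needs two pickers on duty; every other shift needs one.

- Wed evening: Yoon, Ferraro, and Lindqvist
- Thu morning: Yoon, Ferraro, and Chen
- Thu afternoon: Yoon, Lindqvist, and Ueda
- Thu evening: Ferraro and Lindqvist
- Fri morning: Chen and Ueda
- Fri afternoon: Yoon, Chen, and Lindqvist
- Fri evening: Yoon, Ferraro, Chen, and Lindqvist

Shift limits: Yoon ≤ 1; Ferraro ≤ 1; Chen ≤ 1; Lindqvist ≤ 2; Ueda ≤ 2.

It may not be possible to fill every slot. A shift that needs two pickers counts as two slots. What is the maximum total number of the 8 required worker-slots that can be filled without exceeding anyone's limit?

Total capacity across all pickers is 1+1+1+2+2 = 7, and 8 slots are needed, so at most 7 can be filled.
An assignment achieving 7: Wed evening→Yoon, Thu morning→Chen, Thu afternoon→Lindqvist+Ueda, Thu evening→Ferraro, Fri morning→Ueda, Fri afternoon→Lindqvist.
Loads: Yoon 1/1, Ferraro 1/1, Chen 1/1, Lindqvist 2/2, Ueda 2/2.

7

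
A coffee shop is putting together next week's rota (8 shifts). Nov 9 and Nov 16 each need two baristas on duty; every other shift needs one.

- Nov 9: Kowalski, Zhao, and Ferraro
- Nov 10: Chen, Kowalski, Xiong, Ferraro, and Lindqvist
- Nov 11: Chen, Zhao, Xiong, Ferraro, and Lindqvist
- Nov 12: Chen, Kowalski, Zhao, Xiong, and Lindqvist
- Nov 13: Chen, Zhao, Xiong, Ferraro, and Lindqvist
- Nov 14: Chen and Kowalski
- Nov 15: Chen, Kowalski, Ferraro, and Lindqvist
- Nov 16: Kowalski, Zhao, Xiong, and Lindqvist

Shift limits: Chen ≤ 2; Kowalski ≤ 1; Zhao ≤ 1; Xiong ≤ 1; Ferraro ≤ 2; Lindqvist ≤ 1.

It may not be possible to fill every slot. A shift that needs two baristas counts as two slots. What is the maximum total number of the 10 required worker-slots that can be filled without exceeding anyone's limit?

Total capacity across all baristas is 2+1+1+1+2+1 = 8, and 10 slots are needed, so at most 8 can be filled.
An assignment achieving 8: Nov 9→Kowalski+Zhao, Nov 10→Ferraro, Nov 11→Ferraro, Nov 14→Chen, Nov 15→Chen, Nov 16→Xiong+Lindqvist.
Loads: Chen 2/2, Kowalski 1/1, Zhao 1/1, Xiong 1/1, Ferraro 2/2, Lindqvist 1/1.

8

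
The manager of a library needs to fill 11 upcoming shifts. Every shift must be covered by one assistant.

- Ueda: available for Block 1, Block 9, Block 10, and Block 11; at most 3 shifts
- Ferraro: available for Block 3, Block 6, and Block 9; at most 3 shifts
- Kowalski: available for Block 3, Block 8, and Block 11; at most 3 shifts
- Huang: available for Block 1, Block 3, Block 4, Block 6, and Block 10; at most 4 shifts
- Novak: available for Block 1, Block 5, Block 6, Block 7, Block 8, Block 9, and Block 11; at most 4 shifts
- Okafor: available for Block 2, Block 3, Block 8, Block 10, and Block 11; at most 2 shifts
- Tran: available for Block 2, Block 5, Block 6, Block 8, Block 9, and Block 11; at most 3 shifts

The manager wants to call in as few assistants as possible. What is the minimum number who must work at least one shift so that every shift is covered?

3

11 slots to fill and no one can take more than 4, so at least ⌈11/4⌉ = 3 assistants are needed.
Huang, Novak, and Tran alone can cover everything: Block 1→Huang, Block 2→Tran, Block 3→Huang, Block 4→Huang, Block 5→Novak, Block 6→Tran, Block 7→Novak, Block 8→Novak, Block 9→Novak, Block 10→Huang, Block 11→Tran.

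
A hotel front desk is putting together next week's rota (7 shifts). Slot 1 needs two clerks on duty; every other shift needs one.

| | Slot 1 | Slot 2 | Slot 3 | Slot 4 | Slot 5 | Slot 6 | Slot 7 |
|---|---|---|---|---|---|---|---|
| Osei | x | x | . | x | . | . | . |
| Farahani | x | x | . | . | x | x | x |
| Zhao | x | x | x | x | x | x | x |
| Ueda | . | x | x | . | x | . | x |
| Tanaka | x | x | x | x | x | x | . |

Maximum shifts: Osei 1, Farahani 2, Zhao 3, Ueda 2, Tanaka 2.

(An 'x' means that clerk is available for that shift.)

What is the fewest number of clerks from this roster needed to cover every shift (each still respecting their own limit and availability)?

8 slots to fill and no one can take more than 3, so at least ⌈8/3⌉ = 3 clerks are needed.
Any 3 clerks together have capacity at most 3+2+2 = 7 < 8 slots, so 3 can never suffice.
Osei, Farahani, Zhao, and Ueda alone can cover everything: Slot 1→Farahani+Zhao, Slot 2→Ueda, Slot 3→Zhao, Slot 4→Osei, Slot 5→Zhao, Slot 6→Farahani, Slot 7→Ueda.

4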